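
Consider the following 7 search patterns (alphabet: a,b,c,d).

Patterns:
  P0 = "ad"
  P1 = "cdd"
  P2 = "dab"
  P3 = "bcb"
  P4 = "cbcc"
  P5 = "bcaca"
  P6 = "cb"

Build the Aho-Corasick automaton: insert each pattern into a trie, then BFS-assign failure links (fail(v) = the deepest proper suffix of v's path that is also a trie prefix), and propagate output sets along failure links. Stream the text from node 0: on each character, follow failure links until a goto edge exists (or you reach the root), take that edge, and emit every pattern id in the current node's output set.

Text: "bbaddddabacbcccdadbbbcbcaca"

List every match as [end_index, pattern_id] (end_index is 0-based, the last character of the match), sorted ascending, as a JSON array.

Build automaton:
Trie nodes:
  n0 'ε': a→1 b→9 c→3 d→6
  n1 'a': d→2
  n2 'ad': ·  [P0 ends]
  n3 'c': b→12 d→4
  n4 'cd': d→5
  n5 'cdd': ·  [P1 ends]
  n6 'd': a→7
  n7 'da': b→8
  n8 'dab': ·  [P2 ends]
  n9 'b': c→10
  n10 'bc': a→15 b→11
  n11 'bcb': ·  [P3 ends]
  n12 'cb': c→13  [P6 ends]
  n13 'cbc': c→14
  n14 'cbcc': ·  [P4 ends]
  n15 'bca': c→16
  n16 'bcac': a→17
  n17 'bcaca': ·  [P5 ends]

Failure links (BFS by depth):
  n1('a'): parent n0 fail=0; on 'a' 0 → fail=0;  out ∅∪∅=∅
  n3('c'): parent n0 fail=0; on 'c' 0 → fail=0;  out ∅∪∅=∅
  n6('d'): parent n0 fail=0; on 'd' 0 → fail=0;  out ∅∪∅=∅
  n9('b'): parent n0 fail=0; on 'b' 0 → fail=0;  out ∅∪∅=∅
  n2('ad'): parent n1 fail=0; on 'd' 0 → fail=6;  out {0}∪∅={0}
  n4('cd'): parent n3 fail=0; on 'd' 0 → fail=6;  out ∅∪∅=∅
  n7('da'): parent n6 fail=0; on 'a' 0 → fail=1;  out ∅∪∅=∅
  n10('bc'): parent n9 fail=0; on 'c' 0 → fail=3;  out ∅∪∅=∅
  n12('cb'): parent n3 fail=0; on 'b' 0 → fail=9;  out {6}∪∅={6}
  n5('cdd'): parent n4 fail=6; on 'd' 6→0 → fail=6;  out {1}∪∅={1}
  n8('dab'): parent n7 fail=1; on 'b' 1→0 → fail=9;  out {2}∪∅={2}
  n11('bcb'): parent n10 fail=3; on 'b' 3 → fail=12;  out {3}∪{6}={3,6}
  n13('cbc'): parent n12 fail=9; on 'c' 9 → fail=10;  out ∅∪∅=∅
  n15('bca'): parent n10 fail=3; on 'a' 3→0 → fail=1;  out ∅∪∅=∅
  n14('cbcc'): parent n13 fail=10; on 'c' 10→3→0 → fail=3;  out {4}∪∅={4}
  n16('bcac'): parent n15 fail=1; on 'c' 1→0 → fail=3;  out ∅∪∅=∅
  n17('bcaca'): parent n16 fail=3; on 'a' 3→0 → fail=1;  out {5}∪∅={5}

Text stream:
i=0 'b': node 0→9
i=1 'b': node 9→9 (via fail)
i=2 'a': node 9→1 (via fail)
i=3 'd': node 1→2  ** P0@[2:3]
i=4 'd': node 2→6 (via fail)
i=5 'd': node 6→6 (via fail)
i=6 'd': node 6→6 (via fail)
i=7 'a': node 6→7
i=8 'b': node 7→8  ** P2@[6:8]
i=9 'a': node 8→1 (via fail)
i=10 'c': node 1→3 (via fail)
i=11 'b': node 3→12  ** P6@[10:11]
i=12 'c': node 12→13
i=13 'c': node 13→14  ** P4@[10:13]
i=14 'c': node 14→3 (via fail)
i=15 'd': node 3→4
i=16 'a': node 4→7 (via fail)
i=17 'd': node 7→2 (via fail)  ** P0@[16:17]
i=18 'b': node 2→9 (via fail)
i=19 'b': node 9→9 (via fail)
i=20 'b': node 9→9 (via fail)
i=21 'c': node 9→10
i=22 'b': node 10→11  ** P3@[20:22],P6@[21:22]
i=23 'c': node 11→13 (via fail)
i=24 'a': node 13→15 (via fail)
i=25 'c': node 15→16
i=26 'a': node 16→17  ** P5@[22:26]

Result: [[3,0],[8,2],[11,6],[13,4],[17,0],[22,3],[22,6],[26,5]]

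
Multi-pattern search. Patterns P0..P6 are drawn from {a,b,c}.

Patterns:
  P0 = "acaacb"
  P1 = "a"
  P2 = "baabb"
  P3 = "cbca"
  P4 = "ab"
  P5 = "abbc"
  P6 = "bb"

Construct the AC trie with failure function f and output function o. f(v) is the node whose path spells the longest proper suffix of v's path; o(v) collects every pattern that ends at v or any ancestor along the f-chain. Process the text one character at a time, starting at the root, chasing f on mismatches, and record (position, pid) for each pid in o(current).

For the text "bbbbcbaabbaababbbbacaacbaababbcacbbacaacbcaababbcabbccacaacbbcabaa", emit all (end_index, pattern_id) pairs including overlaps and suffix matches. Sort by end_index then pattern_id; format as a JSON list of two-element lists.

Build:
Trie (insert patterns):
  0='ε' goto a→1 b→7 c→12
  1='a' goto b→16 c→2  [P1 ends]
  2='ac' goto a→3
  3='aca' goto a→4
  4='acaa' goto c→5
  5='acaac' goto b→6
  6='acaacb' goto ·  [P0 ends]
  7='b' goto a→8 b→19
  8='ba' goto a→9
  9='baa' goto b→10
  10='baab' goto b→11
  11='baabb' goto ·  [P2 ends]
  12='c' goto b→13
  13='cb' goto c→14
  14='cbc' goto a→15
  15='cbca' goto ·  [P3 ends]
  16='ab' goto b→17  [P4 ends]
  17='abb' goto c→18
  18='abbc' goto ·  [P5 ends]
  19='bb' goto ·  [P6 ends]

BFS fail/out derivation:
  fail(1) 'a': from fail(0)=0 chase 'a': 0 ⇒ 0;  out={1}∪out(0)={1}
  fail(7) 'b': from fail(0)=0 chase 'b': 0 ⇒ 0;  out=∅∪out(0)=∅
  fail(12) 'c': from fail(0)=0 chase 'c': 0 ⇒ 0;  out=∅∪out(0)=∅
  fail(2) 'ac': from fail(1)=0 chase 'c': 0 ⇒ 12;  out=∅∪out(12)=∅
  fail(8) 'ba': from fail(7)=0 chase 'a': 0 ⇒ 1;  out=∅∪out(1)={1}
  fail(13) 'cb': from fail(12)=0 chase 'b': 0 ⇒ 7;  out=∅∪out(7)=∅
  fail(16) 'ab': from fail(1)=0 chase 'b': 0 ⇒ 7;  out={4}∪out(7)={4}
  fail(19) 'bb': from fail(7)=0 chase 'b': 0 ⇒ 7;  out={6}∪out(7)={6}
  fail(3) 'aca': from fail(2)=12 chase 'a': 12→0 ⇒ 1;  out=∅∪out(1)={1}
  fail(9) 'baa': from fail(8)=1 chase 'a': 1→0 ⇒ 1;  out=∅∪out(1)={1}
  fail(14) 'cbc': from fail(13)=7 chase 'c': 7→0 ⇒ 12;  out=∅∪out(12)=∅
  fail(17) 'abb': from fail(16)=7 chase 'b': 7 ⇒ 19;  out=∅∪out(19)={6}
  fail(4) 'acaa': from fail(3)=1 chase 'a': 1→0 ⇒ 1;  out=∅∪out(1)={1}
  fail(10) 'baab': from fail(9)=1 chase 'b': 1 ⇒ 16;  out=∅∪out(16)={4}
  fail(15) 'cbca': from fail(14)=12 chase 'a': 12→0 ⇒ 1;  out={3}∪out(1)={1,3}
  fail(18) 'abbc': from fail(17)=19 chase 'c': 19→7→0 ⇒ 12;  out={5}∪out(12)={5}
  fail(5) 'acaac': from fail(4)=1 chase 'c': 1 ⇒ 2;  out=∅∪out(2)=∅
  fail(11) 'baabb': from fail(10)=16 chase 'b': 16 ⇒ 17;  out={2}∪out(17)={2,6}
  fail(6) 'acaacb': from fail(5)=2 chase 'b': 2→12 ⇒ 13;  out={0}∪out(13)={0}

Text stream:
[0] read 'b'  n0⇒n7
[1] read 'b'  n7⇒n19  emit P6@[0:1]
[2] read 'b'  n19⇒n19 (fail-walked)  emit P6@[1:2]
[3] read 'b'  n19⇒n19 (fail-walked)  emit P6@[2:3]
[4] read 'c'  n19⇒n12 (fail-walked)
[5] read 'b'  n12⇒n13
[6] read 'a'  n13⇒n8 (fail-walked)  emit P1@[6:6]
[7] read 'a'  n8⇒n9  emit P1@[7:7]
[8] read 'b'  n9⇒n10  emit P4@[7:8]
[9] read 'b'  n10⇒n11  emit P2@[5:9],P6@[8:9]
[10] read 'a'  n11⇒n8 (fail-walked)  emit P1@[10:10]
[11] read 'a'  n8⇒n9  emit P1@[11:11]
[12] read 'b'  n9⇒n10  emit P4@[11:12]
[13] read 'a'  n10⇒n8 (fail-walked)  emit P1@[13:13]
[14] read 'b'  n8⇒n16 (fail-walked)  emit P4@[13:14]
[15] read 'b'  n16⇒n17  emit P6@[14:15]
[16] read 'b'  n17⇒n19 (fail-walked)  emit P6@[15:16]
[17] read 'b'  n19⇒n19 (fail-walked)  emit P6@[16:17]
[18] read 'a'  n19⇒n8 (fail-walked)  emit P1@[18:18]
[19] read 'c'  n8⇒n2 (fail-walked)
[20] read 'a'  n2⇒n3  emit P1@[20:20]
[21] read 'a'  n3⇒n4  emit P1@[21:21]
[22] read 'c'  n4⇒n5
[23] read 'b'  n5⇒n6  emit P0@[18:23]
[24] read 'a'  n6⇒n8 (fail-walked)  emit P1@[24:24]
[25] read 'a'  n8⇒n9  emit P1@[25:25]
[26] read 'b'  n9⇒n10  emit P4@[25:26]
[27] read 'a'  n10⇒n8 (fail-walked)  emit P1@[27:27]
[28] read 'b'  n8⇒n16 (fail-walked)  emit P4@[27:28]
[29] read 'b'  n16⇒n17  emit P6@[28:29]
[30] read 'c'  n17⇒n18  emit P5@[27:30]
[31] read 'a'  n18⇒n1 (fail-walked)  emit P1@[31:31]
[32] read 'c'  n1⇒n2
[33] read 'b'  n2⇒n13 (fail-walked)
[34] read 'b'  n13⇒n19 (fail-walked)  emit P6@[33:34]
[35] read 'a'  n19⇒n8 (fail-walked)  emit P1@[35:35]
[36] read 'c'  n8⇒n2 (fail-walked)
[37] read 'a'  n2⇒n3  emit P1@[37:37]
[38] read 'a'  n3⇒n4  emit P1@[38:38]
[39] read 'c'  n4⇒n5
[40] read 'b'  n5⇒n6  emit P0@[35:40]
[41] read 'c'  n6⇒n14 (fail-walked)
[42] read 'a'  n14⇒n15  emit P1@[42:42],P3@[39:42]
[43] read 'a'  n15⇒n1 (fail-walked)  emit P1@[43:43]
[44] read 'b'  n1⇒n16  emit P4@[43:44]
[45] read 'a'  n16⇒n8 (fail-walked)  emit P1@[45:45]
[46] read 'b'  n8⇒n16 (fail-walked)  emit P4@[45:46]
[47] read 'b'  n16⇒n17  emit P6@[46:47]
[48] read 'c'  n17⇒n18  emit P5@[45:48]
[49] read 'a'  n18⇒n1 (fail-walked)  emit P1@[49:49]
[50] read 'b'  n1⇒n16  emit P4@[49:50]
[51] read 'b'  n16⇒n17  emit P6@[50:51]
[52] read 'c'  n17⇒n18  emit P5@[49:52]
[53] read 'c'  n18⇒n12 (fail-walked)
[54] read 'a'  n12⇒n1 (fail-walked)  emit P1@[54:54]
[55] read 'c'  n1⇒n2
[56] read 'a'  n2⇒n3  emit P1@[56:56]
[57] read 'a'  n3⇒n4  emit P1@[57:57]
[58] read 'c'  n4⇒n5
[59] read 'b'  n5⇒n6  emit P0@[54:59]
[60] read 'b'  n6⇒n19 (fail-walked)  emit P6@[59:60]
[61] read 'c'  n19⇒n12 (fail-walked)
[62] read 'a'  n12⇒n1 (fail-walked)  emit P1@[62:62]
[63] read 'b'  n1⇒n16  emit P4@[62:63]
[64] read 'a'  n16⇒n8 (fail-walked)  emit P1@[64:64]
[65] read 'a'  n8⇒n9  emit P1@[65:65]

Matches: [[1,6],[2,6],[3,6],[6,1],[7,1],[8,4],[9,2],[9,6],[10,1],[11,1],[12,4],[13,1],[14,4],[15,6],[16,6],[17,6],[18,1],[20,1],[21,1],[23,0],[24,1],[25,1],[26,4],[27,1],[28,4],[29,6],[30,5],[31,1],[34,6],[35,1],[37,1],[38,1],[40,0],[42,1],[42,3],[43,1],[44,4],[45,1],[46,4],[47,6],[48,5],[49,1],[50,4],[51,6],[52,5],[54,1],[56,1],[57,1],[59,0],[60,6],[62,1],[63,4],[64,1],[65,1]]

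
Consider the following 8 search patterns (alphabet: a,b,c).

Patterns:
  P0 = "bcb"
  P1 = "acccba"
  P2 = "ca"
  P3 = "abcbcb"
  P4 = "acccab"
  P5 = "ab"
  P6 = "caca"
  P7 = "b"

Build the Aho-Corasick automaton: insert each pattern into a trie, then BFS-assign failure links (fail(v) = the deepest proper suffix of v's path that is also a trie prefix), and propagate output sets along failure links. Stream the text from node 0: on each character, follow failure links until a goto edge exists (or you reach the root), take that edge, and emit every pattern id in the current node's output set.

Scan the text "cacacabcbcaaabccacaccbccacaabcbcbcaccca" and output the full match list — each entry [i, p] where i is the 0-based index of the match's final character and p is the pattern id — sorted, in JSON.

Build automaton:
Trie (insert patterns):
  n0 'ε': a→4 b→1 c→10
  n1 'b': c→2  [P7 ends]
  n2 'bc': b→3
  n3 'bcb': ·  [P0 ends]
  n4 'a': b→12 c→5
  n5 'ac': c→6
  n6 'acc': c→7
  n7 'accc': a→17 b→8
  n8 'acccb': a→9
  n9 'acccba': ·  [P1 ends]
  n10 'c': a→11
  n11 'ca': c→19  [P2 ends]
  n12 'ab': c→13  [P5 ends]
  n13 'abc': b→14
  n14 'abcb': c→15
  n15 'abcbc': b→16
  n16 'abcbcb': ·  [P3 ends]
  n17 'accca': b→18
  n18 'acccab': ·  [P4 ends]
  n19 'cac': a→20
  n20 'caca': ·  [P6 ends]

BFS fail/out derivation:
  fail(1) 'b': from fail(0)=0 chase 'b': 0 ⇒ 0;  out={7}∪out(0)={7}
  fail(4) 'a': from fail(0)=0 chase 'a': 0 ⇒ 0;  out=∅∪out(0)=∅
  fail(10) 'c': from fail(0)=0 chase 'c': 0 ⇒ 0;  out=∅∪out(0)=∅
  fail(2) 'bc': from fail(1)=0 chase 'c': 0 ⇒ 10;  out=∅∪out(10)=∅
  fail(5) 'ac': from fail(4)=0 chase 'c': 0 ⇒ 10;  out=∅∪out(10)=∅
  fail(11) 'ca': from fail(10)=0 chase 'a': 0 ⇒ 4;  out={2}∪out(4)={2}
  fail(12) 'ab': from fail(4)=0 chase 'b': 0 ⇒ 1;  out={5}∪out(1)={5,7}
  fail(3) 'bcb': from fail(2)=10 chase 'b': 10→0 ⇒ 1;  out={0}∪out(1)={0,7}
  fail(6) 'acc': from fail(5)=10 chase 'c': 10→0 ⇒ 10;  out=∅∪out(10)=∅
  fail(13) 'abc': from fail(12)=1 chase 'c': 1 ⇒ 2;  out=∅∪out(2)=∅
  fail(19) 'cac': from fail(11)=4 chase 'c': 4 ⇒ 5;  out=∅∪out(5)=∅
  fail(7) 'accc': from fail(6)=10 chase 'c': 10→0 ⇒ 10;  out=∅∪out(10)=∅
  fail(14) 'abcb': from fail(13)=2 chase 'b': 2 ⇒ 3;  out=∅∪out(3)={0,7}
  fail(20) 'caca': from fail(19)=5 chase 'a': 5→10 ⇒ 11;  out={6}∪out(11)={2,6}
  fail(8) 'acccb': from fail(7)=10 chase 'b': 10→0 ⇒ 1;  out=∅∪out(1)={7}
  fail(15) 'abcbc': from fail(14)=3 chase 'c': 3→1 ⇒ 2;  out=∅∪out(2)=∅
  fail(17) 'accca': from fail(7)=10 chase 'a': 10 ⇒ 11;  out=∅∪out(11)={2}
  fail(9) 'acccba': from fail(8)=1 chase 'a': 1→0 ⇒ 4;  out={1}∪out(4)={1}
  fail(16) 'abcbcb': from fail(15)=2 chase 'b': 2 ⇒ 3;  out={3}∪out(3)={0,3,7}
  fail(18) 'acccab': from fail(17)=11 chase 'b': 11→4 ⇒ 12;  out={4}∪out(12)={4,5,7}

Run:
i=0 'c': node 0→10
i=1 'a': node 10→11  → match P2@[0:1]
i=2 'c': node 11→19
i=3 'a': node 19→20  → match P2@[2:3],P6@[0:3]
i=4 'c': node 20→19 (fail-walked)
i=5 'a': node 19→20  → match P2@[4:5],P6@[2:5]
i=6 'b': node 20→12 (fail-walked)  → match P5@[5:6],P7@[6:6]
i=7 'c': node 12→13
i=8 'b': node 13→14  → match P0@[6:8],P7@[8:8]
i=9 'c': node 14→15
i=10 'a': node 15→11 (fail-walked)  → match P2@[9:10]
i=11 'a': node 11→4 (fail-walked)
i=12 'a': node 4→4 (fail-walked)
i=13 'b': node 4→12  → match P5@[12:13],P7@[13:13]
i=14 'c': node 12→13
i=15 'c': node 13→10 (fail-walked)
i=16 'a': node 10→11  → match P2@[15:16]
i=17 'c': node 11→19
i=18 'a': node 19→20  → match P2@[17:18],P6@[15:18]
i=19 'c': node 20→19 (fail-walked)
i=20 'c': node 19→6 (fail-walked)
i=21 'b': node 6→1 (fail-walked)  → match P7@[21:21]
i=22 'c': node 1→2
i=23 'c': node 2→10 (fail-walked)
i=24 'a': node 10→11  → match P2@[23:24]
i=25 'c': node 11→19
i=26 'a': node 19→20  → match P2@[25:26],P6@[23:26]
i=27 'a': node 20→4 (fail-walked)
i=28 'b': node 4→12  → match P5@[27:28],P7@[28:28]
i=29 'c': node 12→13
i=30 'b': node 13→14  → match P0@[28:30],P7@[30:30]
i=31 'c': node 14→15
i=32 'b': node 15→16  → match P0@[30:32],P3@[27:32],P7@[32:32]
i=33 'c': node 16→2 (fail-walked)
i=34 'a': node 2→11 (fail-walked)  → match P2@[33:34]
i=35 'c': node 11→19
i=36 'c': node 19→6 (fail-walked)
i=37 'c': node 6→7
i=38 'a': node 7→17  → match P2@[37:38]

Matches: [[1,2],[3,2],[3,6],[5,2],[5,6],[6,5],[6,7],[8,0],[8,7],[10,2],[13,5],[13,7],[16,2],[18,2],[18,6],[21,7],[24,2],[26,2],[26,6],[28,5],[28,7],[30,0],[30,7],[32,0],[32,3],[32,7],[34,2],[38,2]]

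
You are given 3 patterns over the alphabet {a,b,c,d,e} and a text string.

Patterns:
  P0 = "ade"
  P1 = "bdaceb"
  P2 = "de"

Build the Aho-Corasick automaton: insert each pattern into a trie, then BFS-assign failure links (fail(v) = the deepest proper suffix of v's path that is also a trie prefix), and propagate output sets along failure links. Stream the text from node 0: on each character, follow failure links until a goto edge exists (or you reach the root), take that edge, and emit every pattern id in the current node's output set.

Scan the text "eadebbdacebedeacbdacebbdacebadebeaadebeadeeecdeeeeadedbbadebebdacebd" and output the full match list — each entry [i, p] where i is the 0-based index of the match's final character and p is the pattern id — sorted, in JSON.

Build automaton:
Trie nodes:
  0='ε' goto a→1 b→4 d→10
  1='a' goto d→2
  2='ad' goto e→3
  3='ade' goto ·  [P0 ends]
  4='b' goto d→5
  5='bd' goto a→6
  6='bda' goto c→7
  7='bdac' goto e→8
  8='bdace' goto b→9
  9='bdaceb' goto ·  [P1 ends]
  10='d' goto e→11
  11='de' goto ·  [P2 ends]

BFS fail/out derivation:
  fail(1) 'a': from fail(0)=0 chase 'a': 0 ⇒ 0;  out=∅∪out(0)=∅
  fail(4) 'b': from fail(0)=0 chase 'b': 0 ⇒ 0;  out=∅∪out(0)=∅
  fail(10) 'd': from fail(0)=0 chase 'd': 0 ⇒ 0;  out=∅∪out(0)=∅
  fail(2) 'ad': from fail(1)=0 chase 'd': 0 ⇒ 10;  out=∅∪out(10)=∅
  fail(5) 'bd': from fail(4)=0 chase 'd': 0 ⇒ 10;  out=∅∪out(10)=∅
  fail(11) 'de': from fail(10)=0 chase 'e': 0 ⇒ 0;  out={2}∪out(0)={2}
  fail(3) 'ade': from fail(2)=10 chase 'e': 10 ⇒ 11;  out={0}∪out(11)={0,2}
  fail(6) 'bda': from fail(5)=10 chase 'a': 10→0 ⇒ 1;  out=∅∪out(1)=∅
  fail(7) 'bdac': from fail(6)=1 chase 'c': 1→0 ⇒ 0;  out=∅∪out(0)=∅
  fail(8) 'bdace': from fail(7)=0 chase 'e': 0 ⇒ 0;  out=∅∪out(0)=∅
  fail(9) 'bdaceb': from fail(8)=0 chase 'b': 0 ⇒ 4;  out={1}∪out(4)={1}

Run:
pos 0 'e': at 0
pos 1 'a': at 1
pos 2 'd': at 2
pos 3 'e': at 3  → match P0@[1:3],P2@[2:3]
pos 4 'b': at 4 ·f
pos 5 'b': at 4 ·f
pos 6 'd': at 5
pos 7 'a': at 6
pos 8 'c': at 7
pos 9 'e': at 8
pos 10 'b': at 9  → match P1@[5:10]
pos 11 'e': at 0 ·f
pos 12 'd': at 10
pos 13 'e': at 11  → match P2@[12:13]
pos 14 'a': at 1 ·f
pos 15 'c': at 0 ·f
pos 16 'b': at 4
pos 17 'd': at 5
pos 18 'a': at 6
pos 19 'c': at 7
pos 20 'e': at 8
pos 21 'b': at 9  → match P1@[16:21]
pos 22 'b': at 4 ·f
pos 23 'd': at 5
pos 24 'a': at 6
pos 25 'c': at 7
pos 26 'e': at 8
pos 27 'b': at 9  → match P1@[22:27]
pos 28 'a': at 1 ·f
pos 29 'd': at 2
pos 30 'e': at 3  → match P0@[28:30],P2@[29:30]
pos 31 'b': at 4 ·f
pos 32 'e': at 0 ·f
pos 33 'a': at 1
pos 34 'a': at 1 ·f
pos 35 'd': at 2
pos 36 'e': at 3  → match P0@[34:36],P2@[35:36]
pos 37 'b': at 4 ·f
pos 38 'e': at 0 ·f
pos 39 'a': at 1
pos 40 'd': at 2
pos 41 'e': at 3  → match P0@[39:41],P2@[40:41]
pos 42 'e': at 0 ·f
pos 43 'e': at 0
pos 44 'c': at 0
pos 45 'd': at 10
pos 46 'e': at 11  → match P2@[45:46]
pos 47 'e': at 0 ·f
pos 48 'e': at 0
pos 49 'e': at 0
pos 50 'a': at 1
pos 51 'd': at 2
pos 52 'e': at 3  → match P0@[50:52],P2@[51:52]
pos 53 'd': at 10 ·f
pos 54 'b': at 4 ·f
pos 55 'b': at 4 ·f
pos 56 'a': at 1 ·f
pos 57 'd': at 2
pos 58 'e': at 3  → match P0@[56:58],P2@[57:58]
pos 59 'b': at 4 ·f
pos 60 'e': at 0 ·f
pos 61 'b': at 4
pos 62 'd': at 5
pos 63 'a': at 6
pos 64 'c': at 7
pos 65 'e': at 8
pos 66 'b': at 9  → match P1@[61:66]
pos 67 'd': at 5 ·f

All matches (sorted): [[3,0],[3,2],[10,1],[13,2],[21,1],[27,1],[30,0],[30,2],[36,0],[36,2],[41,0],[41,2],[46,2],[52,0],[52,2],[58,0],[58,2],[66,1]]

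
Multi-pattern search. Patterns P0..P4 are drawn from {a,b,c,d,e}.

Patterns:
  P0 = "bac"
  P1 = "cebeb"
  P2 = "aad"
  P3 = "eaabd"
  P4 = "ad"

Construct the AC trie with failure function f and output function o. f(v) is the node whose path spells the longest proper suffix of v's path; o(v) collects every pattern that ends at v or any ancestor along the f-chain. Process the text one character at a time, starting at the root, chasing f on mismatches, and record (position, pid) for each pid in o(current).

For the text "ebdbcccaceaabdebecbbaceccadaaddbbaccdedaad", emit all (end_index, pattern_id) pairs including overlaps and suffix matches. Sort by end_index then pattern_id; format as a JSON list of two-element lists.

Construct AC machine:
Trie nodes:
  n0 'ε': a→9 b→1 c→4 e→12
  n1 'b': a→2
  n2 'ba': c→3
  n3 'bac': ·  ←P0
  n4 'c': e→5
  n5 'ce': b→6
  n6 'ceb': e→7
  n7 'cebe': b→8
  n8 'cebeb': ·  ←P1
  n9 'a': a→10 d→17
  n10 'aa': d→11
  n11 'aad': ·  ←P2
  n12 'e': a→13
  n13 'ea': a→14
  n14 'eaa': b→15
  n15 'eaab': d→16
  n16 'eaabd': ·  ←P3
  n17 'ad': ·  ←P4

Failure links (BFS by depth):
  n1('b'): parent n0 fail=0; on 'b' 0 → fail=0;  out ∅∪∅=∅
  n4('c'): parent n0 fail=0; on 'c' 0 → fail=0;  out ∅∪∅=∅
  n9('a'): parent n0 fail=0; on 'a' 0 → fail=0;  out ∅∪∅=∅
  n12('e'): parent n0 fail=0; on 'e' 0 → fail=0;  out ∅∪∅=∅
  n2('ba'): parent n1 fail=0; on 'a' 0 → fail=9;  out ∅∪∅=∅
  n5('ce'): parent n4 fail=0; on 'e' 0 → fail=12;  out ∅∪∅=∅
  n10('aa'): parent n9 fail=0; on 'a' 0 → fail=9;  out ∅∪∅=∅
  n13('ea'): parent n12 fail=0; on 'a' 0 → fail=9;  out ∅∪∅=∅
  n17('ad'): parent n9 fail=0; on 'd' 0 → fail=0;  out {4}∪∅={4}
  n3('bac'): parent n2 fail=9; on 'c' 9→0 → fail=4;  out {0}∪∅={0}
  n6('ceb'): parent n5 fail=12; on 'b' 12→0 → fail=1;  out ∅∪∅=∅
  n11('aad'): parent n10 fail=9; on 'd' 9 → fail=17;  out {2}∪{4}={2,4}
  n14('eaa'): parent n13 fail=9; on 'a' 9 → fail=10;  out ∅∪∅=∅
  n7('cebe'): parent n6 fail=1; on 'e' 1→0 → fail=12;  out ∅∪∅=∅
  n15('eaab'): parent n14 fail=10; on 'b' 10→9→0 → fail=1;  out ∅∪∅=∅
  n8('cebeb'): parent n7 fail=12; on 'b' 12→0 → fail=1;  out {1}∪∅={1}
  n16('eaabd'): parent n15 fail=1; on 'd' 1→0 → fail=0;  out {3}∪∅={3}

Run:
pos 0 'e': at 12
pos 1 'b': at 1 ·f
pos 2 'd': at 0 ·f
pos 3 'b': at 1
pos 4 'c': at 4 ·f
pos 5 'c': at 4 ·f
pos 6 'c': at 4 ·f
pos 7 'a': at 9 ·f
pos 8 'c': at 4 ·f
pos 9 'e': at 5
pos 10 'a': at 13 ·f
pos 11 'a': at 14
pos 12 'b': at 15
pos 13 'd': at 16  emit P3@[9:13]
pos 14 'e': at 12 ·f
pos 15 'b': at 1 ·f
pos 16 'e': at 12 ·f
pos 17 'c': at 4 ·f
pos 18 'b': at 1 ·f
pos 19 'b': at 1 ·f
pos 20 'a': at 2
pos 21 'c': at 3  emit P0@[19:21]
pos 22 'e': at 5 ·f
pos 23 'c': at 4 ·f
pos 24 'c': at 4 ·f
pos 25 'a': at 9 ·f
pos 26 'd': at 17  emit P4@[25:26]
pos 27 'a': at 9 ·f
pos 28 'a': at 10
pos 29 'd': at 11  emit P2@[27:29],P4@[28:29]
pos 30 'd': at 0 ·f
pos 31 'b': at 1
pos 32 'b': at 1 ·f
pos 33 'a': at 2
pos 34 'c': at 3  emit P0@[32:34]
pos 35 'c': at 4 ·f
pos 36 'd': at 0 ·f
pos 37 'e': at 12
pos 38 'd': at 0 ·f
pos 39 'a': at 9
pos 40 'a': at 10
pos 41 'd': at 11  emit P2@[39:41],P4@[40:41]

All matches (sorted): [[13,3],[21,0],[26,4],[29,2],[29,4],[34,0],[41,2],[41,4]]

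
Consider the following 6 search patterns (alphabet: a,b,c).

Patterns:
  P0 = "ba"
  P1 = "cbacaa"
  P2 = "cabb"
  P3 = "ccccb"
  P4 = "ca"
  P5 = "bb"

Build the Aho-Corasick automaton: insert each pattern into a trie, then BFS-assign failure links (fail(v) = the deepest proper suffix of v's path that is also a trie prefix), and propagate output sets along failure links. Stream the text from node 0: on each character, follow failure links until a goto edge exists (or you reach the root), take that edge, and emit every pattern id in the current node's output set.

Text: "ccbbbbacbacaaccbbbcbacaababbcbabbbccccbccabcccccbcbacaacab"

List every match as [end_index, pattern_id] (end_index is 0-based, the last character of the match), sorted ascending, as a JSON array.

Construct AC machine:
Trie (insert patterns):
  n0 'ε': b→1 c→3
  n1 'b': a→2 b→16
  n2 'ba': ·  [P0 ends]
  n3 'c': a→9 b→4 c→12
  n4 'cb': a→5
  n5 'cba': c→6
  n6 'cbac': a→7
  n7 'cbaca': a→8
  n8 'cbacaa': ·  [P1 ends]
  n9 'ca': b→10  [P4 ends]
  n10 'cab': b→11
  n11 'cabb': ·  [P2 ends]
  n12 'cc': c→13
  n13 'ccc': c→14
  n14 'cccc': b→15
  n15 'ccccb': ·  [P3 ends]
  n16 'bb': ·  [P5 ends]

Failure links (BFS by depth):
  fail(1) 'b': from fail(0)=0 chase 'b': 0 ⇒ 0;  out=∅∪out(0)=∅
  fail(3) 'c': from fail(0)=0 chase 'c': 0 ⇒ 0;  out=∅∪out(0)=∅
  fail(2) 'ba': from fail(1)=0 chase 'a': 0 ⇒ 0;  out={0}∪out(0)={0}
  fail(4) 'cb': from fail(3)=0 chase 'b': 0 ⇒ 1;  out=∅∪out(1)=∅
  fail(9) 'ca': from fail(3)=0 chase 'a': 0 ⇒ 0;  out={4}∪out(0)={4}
  fail(12) 'cc': from fail(3)=0 chase 'c': 0 ⇒ 3;  out=∅∪out(3)=∅
  fail(16) 'bb': from fail(1)=0 chase 'b': 0 ⇒ 1;  out={5}∪out(1)={5}
  fail(5) 'cba': from fail(4)=1 chase 'a': 1 ⇒ 2;  out=∅∪out(2)={0}
  fail(10) 'cab': from fail(9)=0 chase 'b': 0 ⇒ 1;  out=∅∪out(1)=∅
  fail(13) 'ccc': from fail(12)=3 chase 'c': 3 ⇒ 12;  out=∅∪out(12)=∅
  fail(6) 'cbac': from fail(5)=2 chase 'c': 2→0 ⇒ 3;  out=∅∪out(3)=∅
  fail(11) 'cabb': from fail(10)=1 chase 'b': 1 ⇒ 16;  out={2}∪out(16)={2,5}
  fail(14) 'cccc': from fail(13)=12 chase 'c': 12 ⇒ 13;  out=∅∪out(13)=∅
  fail(7) 'cbaca': from fail(6)=3 chase 'a': 3 ⇒ 9;  out=∅∪out(9)={4}
  fail(15) 'ccccb': from fail(14)=13 chase 'b': 13→12→3 ⇒ 4;  out={3}∪out(4)={3}
  fail(8) 'cbacaa': from fail(7)=9 chase 'a': 9→0 ⇒ 0;  out={1}∪out(0)={1}

Text stream:
i=0 'c': node 0→3
i=1 'c': node 3→12
i=2 'b': node 12→4 (fail-walked)
i=3 'b': node 4→16 (fail-walked)  ** P5@[2:3]
i=4 'b': node 16→16 (fail-walked)  ** P5@[3:4]
i=5 'b': node 16→16 (fail-walked)  ** P5@[4:5]
i=6 'a': node 16→2 (fail-walked)  ** P0@[5:6]
i=7 'c': node 2→3 (fail-walked)
i=8 'b': node 3→4
i=9 'a': node 4→5  ** P0@[8:9]
i=10 'c': node 5→6
i=11 'a': node 6→7  ** P4@[10:11]
i=12 'a': node 7→8  ** P1@[7:12]
i=13 'c': node 8→3 (fail-walked)
i=14 'c': node 3→12
i=15 'b': node 12→4 (fail-walked)
i=16 'b': node 4→16 (fail-walked)  ** P5@[15:16]
i=17 'b': node 16→16 (fail-walked)  ** P5@[16:17]
i=18 'c': node 16→3 (fail-walked)
i=19 'b': node 3→4
i=20 'a': node 4→5  ** P0@[19:20]
i=21 'c': node 5→6
i=22 'a': node 6→7  ** P4@[21:22]
i=23 'a': node 7→8  ** P1@[18:23]
i=24 'b': node 8→1 (fail-walked)
i=25 'a': node 1→2  ** P0@[24:25]
i=26 'b': node 2→1 (fail-walked)
i=27 'b': node 1→16  ** P5@[26:27]
i=28 'c': node 16→3 (fail-walked)
i=29 'b': node 3→4
i=30 'a': node 4→5  ** P0@[29:30]
i=31 'b': node 5→1 (fail-walked)
i=32 'b': node 1→16  ** P5@[31:32]
i=33 'b': node 16→16 (fail-walked)  ** P5@[32:33]
i=34 'c': node 16→3 (fail-walked)
i=35 'c': node 3→12
i=36 'c': node 12→13
i=37 'c': node 13→14
i=38 'b': node 14→15  ** P3@[34:38]
i=39 'c': node 15→3 (fail-walked)
i=40 'c': node 3→12
i=41 'a': node 12→9 (fail-walked)  ** P4@[40:41]
i=42 'b': node 9→10
i=43 'c': node 10→3 (fail-walked)
i=44 'c': node 3→12
i=45 'c': node 12→13
i=46 'c': node 13→14
i=47 'c': node 14→14 (fail-walked)
i=48 'b': node 14→15  ** P3@[44:48]
i=49 'c': node 15→3 (fail-walked)
i=50 'b': node 3→4
i=51 'a': node 4→5  ** P0@[50:51]
i=52 'c': node 5→6
i=53 'a': node 6→7  ** P4@[52:53]
i=54 'a': node 7→8  ** P1@[49:54]
i=55 'c': node 8→3 (fail-walked)
i=56 'a': node 3→9  ** P4@[55:56]
i=57 'b': node 9→10

All matches (sorted): [[3,5],[4,5],[5,5],[6,0],[9,0],[11,4],[12,1],[16,5],[17,5],[20,0],[22,4],[23,1],[25,0],[27,5],[30,0],[32,5],[33,5],[38,3],[41,4],[48,3],[51,0],[53,4],[54,1],[56,4]]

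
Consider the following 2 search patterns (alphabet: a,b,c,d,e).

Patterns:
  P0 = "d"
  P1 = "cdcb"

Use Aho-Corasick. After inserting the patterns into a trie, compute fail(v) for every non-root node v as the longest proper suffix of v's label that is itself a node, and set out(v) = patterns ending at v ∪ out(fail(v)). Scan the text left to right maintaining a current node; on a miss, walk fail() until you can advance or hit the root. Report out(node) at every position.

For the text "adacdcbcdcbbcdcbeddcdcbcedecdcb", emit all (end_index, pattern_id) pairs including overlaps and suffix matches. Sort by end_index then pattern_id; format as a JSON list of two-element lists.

Construct AC machine:
Trie (insert patterns):
  0='ε' goto c→2 d→1
  1='d' goto ·  ←P0
  2='c' goto d→3
  3='cd' goto c→4
  4='cdc' goto b→5
  5='cdcb' goto ·  ←P1

BFS fail/out derivation:
  n1('d'): parent n0 fail=0; on 'd' 0 → fail=0;  out {0}∪∅={0}
  n2('c'): parent n0 fail=0; on 'c' 0 → fail=0;  out ∅∪∅=∅
  n3('cd'): parent n2 fail=0; on 'd' 0 → fail=1;  out ∅∪{0}={0}
  n4('cdc'): parent n3 fail=1; on 'c' 1→0 → fail=2;  out ∅∪∅=∅
  n5('cdcb'): parent n4 fail=2; on 'b' 2→0 → fail=0;  out {1}∪∅={1}

Scan:
pos 0 'a': at 0
pos 1 'd': at 1  → match P0@[1:1]
pos 2 'a': at 0 (fail-walked)
pos 3 'c': at 2
pos 4 'd': at 3  → match P0@[4:4]
pos 5 'c': at 4
pos 6 'b': at 5  → match P1@[3:6]
pos 7 'c': at 2 (fail-walked)
pos 8 'd': at 3  → match P0@[8:8]
pos 9 'c': at 4
pos 10 'b': at 5  → match P1@[7:10]
pos 11 'b': at 0 (fail-walked)
pos 12 'c': at 2
pos 13 'd': at 3  → match P0@[13:13]
pos 14 'c': at 4
pos 15 'b': at 5  → match P1@[12:15]
pos 16 'e': at 0 (fail-walked)
pos 17 'd': at 1  → match P0@[17:17]
pos 18 'd': at 1 (fail-walked)  → match P0@[18:18]
pos 19 'c': at 2 (fail-walked)
pos 20 'd': at 3  → match P0@[20:20]
pos 21 'c': at 4
pos 22 'b': at 5  → match P1@[19:22]
pos 23 'c': at 2 (fail-walked)
pos 24 'e': at 0 (fail-walked)
pos 25 'd': at 1  → match P0@[25:25]
pos 26 'e': at 0 (fail-walked)
pos 27 'c': at 2
pos 28 'd': at 3  → match P0@[28:28]
pos 29 'c': at 4
pos 30 'b': at 5  → match P1@[27:30]

Matches: [[1,0],[4,0],[6,1],[8,0],[10,1],[13,0],[15,1],[17,0],[18,0],[20,0],[22,1],[25,0],[28,0],[30,1]]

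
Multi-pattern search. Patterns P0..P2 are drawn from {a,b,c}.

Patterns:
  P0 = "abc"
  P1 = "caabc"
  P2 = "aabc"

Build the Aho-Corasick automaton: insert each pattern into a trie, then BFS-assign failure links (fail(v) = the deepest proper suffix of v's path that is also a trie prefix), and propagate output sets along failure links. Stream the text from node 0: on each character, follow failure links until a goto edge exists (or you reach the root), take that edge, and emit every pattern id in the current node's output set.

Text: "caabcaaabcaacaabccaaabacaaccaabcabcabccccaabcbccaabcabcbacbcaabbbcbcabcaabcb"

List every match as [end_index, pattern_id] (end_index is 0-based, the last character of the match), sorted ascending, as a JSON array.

Construct AC machine:
Trie (insert patterns):
  n0 'ε': a→1 c→4
  n1 'a': a→9 b→2
  n2 'ab': c→3
  n3 'abc': ·  [P0 ends]
  n4 'c': a→5
  n5 'ca': a→6
  n6 'caa': b→7
  n7 'caab': c→8
  n8 'caabc': ·  [P1 ends]
  n9 'aa': b→10
  n10 'aab': c→11
  n11 'aabc': ·  [P2 ends]

BFS fail/out derivation:
  fail(1) 'a': from fail(0)=0 chase 'a': 0 ⇒ 0;  out=∅∪out(0)=∅
  fail(4) 'c': from fail(0)=0 chase 'c': 0 ⇒ 0;  out=∅∪out(0)=∅
  fail(2) 'ab': from fail(1)=0 chase 'b': 0 ⇒ 0;  out=∅∪out(0)=∅
  fail(5) 'ca': from fail(4)=0 chase 'a': 0 ⇒ 1;  out=∅∪out(1)=∅
  fail(9) 'aa': from fail(1)=0 chase 'a': 0 ⇒ 1;  out=∅∪out(1)=∅
  fail(3) 'abc': from fail(2)=0 chase 'c': 0 ⇒ 4;  out={0}∪out(4)={0}
  fail(6) 'caa': from fail(5)=1 chase 'a': 1 ⇒ 9;  out=∅∪out(9)=∅
  fail(10) 'aab': from fail(9)=1 chase 'b': 1 ⇒ 2;  out=∅∪out(2)=∅
  fail(7) 'caab': from fail(6)=9 chase 'b': 9 ⇒ 10;  out=∅∪out(10)=∅
  fail(11) 'aabc': from fail(10)=2 chase 'c': 2 ⇒ 3;  out={2}∪out(3)={0,2}
  fail(8) 'caabc': from fail(7)=10 chase 'c': 10 ⇒ 11;  out={1}∪out(11)={0,1,2}

Scan:
[0] read 'c'  n0⇒n4
[1] read 'a'  n4⇒n5
[2] read 'a'  n5⇒n6
[3] read 'b'  n6⇒n7
[4] read 'c'  n7⇒n8  → match P0@[2:4],P1@[0:4],P2@[1:4]
[5] read 'a'  n8⇒n5 (via fail)
[6] read 'a'  n5⇒n6
[7] read 'a'  n6⇒n9 (via fail)
[8] read 'b'  n9⇒n10
[9] read 'c'  n10⇒n11  → match P0@[7:9],P2@[6:9]
[10] read 'a'  n11⇒n5 (via fail)
[11] read 'a'  n5⇒n6
[12] read 'c'  n6⇒n4 (via fail)
[13] read 'a'  n4⇒n5
[14] read 'a'  n5⇒n6
[15] read 'b'  n6⇒n7
[16] read 'c'  n7⇒n8  → match P0@[14:16],P1@[12:16],P2@[13:16]
[17] read 'c'  n8⇒n4 (via fail)
[18] read 'a'  n4⇒n5
[19] read 'a'  n5⇒n6
[20] read 'a'  n6⇒n9 (via fail)
[21] read 'b'  n9⇒n10
[22] read 'a'  n10⇒n1 (via fail)
[23] read 'c'  n1⇒n4 (via fail)
[24] read 'a'  n4⇒n5
[25] read 'a'  n5⇒n6
[26] read 'c'  n6⇒n4 (via fail)
[27] read 'c'  n4⇒n4 (via fail)
[28] read 'a'  n4⇒n5
[29] read 'a'  n5⇒n6
[30] read 'b'  n6⇒n7
[31] read 'c'  n7⇒n8  → match P0@[29:31],P1@[27:31],P2@[28:31]
[32] read 'a'  n8⇒n5 (via fail)
[33] read 'b'  n5⇒n2 (via fail)
[34] read 'c'  n2⇒n3  → match P0@[32:34]
[35] read 'a'  n3⇒n5 (via fail)
[36] read 'b'  n5⇒n2 (via fail)
[37] read 'c'  n2⇒n3  → match P0@[35:37]
[38] read 'c'  n3⇒n4 (via fail)
[39] read 'c'  n4⇒n4 (via fail)
[40] read 'c'  n4⇒n4 (via fail)
[41] read 'a'  n4⇒n5
[42] read 'a'  n5⇒n6
[43] read 'b'  n6⇒n7
[44] read 'c'  n7⇒n8  → match P0@[42:44],P1@[40:44],P2@[41:44]
[45] read 'b'  n8⇒n0 (via fail)
[46] read 'c'  n0⇒n4
[47] read 'c'  n4⇒n4 (via fail)
[48] read 'a'  n4⇒n5
[49] read 'a'  n5⇒n6
[50] read 'b'  n6⇒n7
[51] read 'c'  n7⇒n8  → match P0@[49:51],P1@[47:51],P2@[48:51]
[52] read 'a'  n8⇒n5 (via fail)
[53] read 'b'  n5⇒n2 (via fail)
[54] read 'c'  n2⇒n3  → match P0@[52:54]
[55] read 'b'  n3⇒n0 (via fail)
[56] read 'a'  n0⇒n1
[57] read 'c'  n1⇒n4 (via fail)
[58] read 'b'  n4⇒n0 (via fail)
[59] read 'c'  n0⇒n4
[60] read 'a'  n4⇒n5
[61] read 'a'  n5⇒n6
[62] read 'b'  n6⇒n7
[63] read 'b'  n7⇒n0 (via fail)
[64] read 'b'  n0⇒n0
[65] read 'c'  n0⇒n4
[66] read 'b'  n4⇒n0 (via fail)
[67] read 'c'  n0⇒n4
[68] read 'a'  n4⇒n5
[69] read 'b'  n5⇒n2 (via fail)
[70] read 'c'  n2⇒n3  → match P0@[68:70]
[71] read 'a'  n3⇒n5 (via fail)
[72] read 'a'  n5⇒n6
[73] read 'b'  n6⇒n7
[74] read 'c'  n7⇒n8  → match P0@[72:74],P1@[70:74],P2@[71:74]
[75] read 'b'  n8⇒n0 (via fail)

Matches: [[4,0],[4,1],[4,2],[9,0],[9,2],[16,0],[16,1],[16,2],[31,0],[31,1],[31,2],[34,0],[37,0],[44,0],[44,1],[44,2],[51,0],[51,1],[51,2],[54,0],[70,0],[74,0],[74,1],[74,2]]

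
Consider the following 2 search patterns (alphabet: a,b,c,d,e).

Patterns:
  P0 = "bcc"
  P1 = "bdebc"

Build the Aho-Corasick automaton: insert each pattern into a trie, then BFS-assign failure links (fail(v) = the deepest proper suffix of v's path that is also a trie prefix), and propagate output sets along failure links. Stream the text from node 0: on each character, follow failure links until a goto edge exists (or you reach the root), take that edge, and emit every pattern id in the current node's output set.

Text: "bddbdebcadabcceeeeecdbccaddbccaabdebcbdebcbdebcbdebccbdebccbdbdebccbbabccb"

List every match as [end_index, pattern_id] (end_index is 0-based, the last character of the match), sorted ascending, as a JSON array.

Construct AC machine:
Trie nodes:
  n0 'ε': b→1
  n1 'b': c→2 d→4
  n2 'bc': c→3
  n3 'bcc': ·  [P0 ends]
  n4 'bd': e→5
  n5 'bde': b→6
  n6 'bdeb': c→7
  n7 'bdebc': ·  [P1 ends]

Failure links (BFS by depth):
  n1('b'): parent n0 fail=0; on 'b' 0 → fail=0;  out ∅∪∅=∅
  n2('bc'): parent n1 fail=0; on 'c' 0 → fail=0;  out ∅∪∅=∅
  n4('bd'): parent n1 fail=0; on 'd' 0 → fail=0;  out ∅∪∅=∅
  n3('bcc'): parent n2 fail=0; on 'c' 0 → fail=0;  out {0}∪∅={0}
  n5('bde'): parent n4 fail=0; on 'e' 0 → fail=0;  out ∅∪∅=∅
  n6('bdeb'): parent n5 fail=0; on 'b' 0 → fail=1;  out ∅∪∅=∅
  n7('bdebc'): parent n6 fail=1; on 'c' 1 → fail=2;  out {1}∪∅={1}

Run:
i=0 'b': node 0→1
i=1 'd': node 1→4
i=2 'd': node 4→0 (via fail)
i=3 'b': node 0→1
i=4 'd': node 1→4
i=5 'e': node 4→5
i=6 'b': node 5→6
i=7 'c': node 6→7  emit P1@[3:7]
i=8 'a': node 7→0 (via fail)
i=9 'd': node 0→0
i=10 'a': node 0→0
i=11 'b': node 0→1
i=12 'c': node 1→2
i=13 'c': node 2→3  emit P0@[11:13]
i=14 'e': node 3→0 (via fail)
i=15 'e': node 0→0
i=16 'e': node 0→0
i=17 'e': node 0→0
i=18 'e': node 0→0
i=19 'c': node 0→0
i=20 'd': node 0→0
i=21 'b': node 0→1
i=22 'c': node 1→2
i=23 'c': node 2→3  emit P0@[21:23]
i=24 'a': node 3→0 (via fail)
i=25 'd': node 0→0
i=26 'd': node 0→0
i=27 'b': node 0→1
i=28 'c': node 1→2
i=29 'c': node 2→3  emit P0@[27:29]
i=30 'a': node 3→0 (via fail)
i=31 'a': node 0→0
i=32 'b': node 0→1
i=33 'd': node 1→4
i=34 'e': node 4→5
i=35 'b': node 5→6
i=36 'c': node 6→7  emit P1@[32:36]
i=37 'b': node 7→1 (via fail)
i=38 'd': node 1→4
i=39 'e': node 4→5
i=40 'b': node 5→6
i=41 'c': node 6→7  emit P1@[37:41]
i=42 'b': node 7→1 (via fail)
i=43 'd': node 1→4
i=44 'e': node 4→5
i=45 'b': node 5→6
i=46 'c': node 6→7  emit P1@[42:46]
i=47 'b': node 7→1 (via fail)
i=48 'd': node 1→4
i=49 'e': node 4→5
i=50 'b': node 5→6
i=51 'c': node 6→7  emit P1@[47:51]
i=52 'c': node 7→3 (via fail)  emit P0@[50:52]
i=53 'b': node 3→1 (via fail)
i=54 'd': node 1→4
i=55 'e': node 4→5
i=56 'b': node 5→6
i=57 'c': node 6→7  emit P1@[53:57]
i=58 'c': node 7→3 (via fail)  emit P0@[56:58]
i=59 'b': node 3→1 (via fail)
i=60 'd': node 1→4
i=61 'b': node 4→1 (via fail)
i=62 'd': node 1→4
i=63 'e': node 4→5
i=64 'b': node 5→6
i=65 'c': node 6→7  emit P1@[61:65]
i=66 'c': node 7→3 (via fail)  emit P0@[64:66]
i=67 'b': node 3→1 (via fail)
i=68 'b': node 1→1 (via fail)
i=69 'a': node 1→0 (via fail)
i=70 'b': node 0→1
i=71 'c': node 1→2
i=72 'c': node 2→3  emit P0@[70:72]
i=73 'b': node 3→1 (via fail)

Result: [[7,1],[13,0],[23,0],[29,0],[36,1],[41,1],[46,1],[51,1],[52,0],[57,1],[58,0],[65,1],[66,0],[72,0]]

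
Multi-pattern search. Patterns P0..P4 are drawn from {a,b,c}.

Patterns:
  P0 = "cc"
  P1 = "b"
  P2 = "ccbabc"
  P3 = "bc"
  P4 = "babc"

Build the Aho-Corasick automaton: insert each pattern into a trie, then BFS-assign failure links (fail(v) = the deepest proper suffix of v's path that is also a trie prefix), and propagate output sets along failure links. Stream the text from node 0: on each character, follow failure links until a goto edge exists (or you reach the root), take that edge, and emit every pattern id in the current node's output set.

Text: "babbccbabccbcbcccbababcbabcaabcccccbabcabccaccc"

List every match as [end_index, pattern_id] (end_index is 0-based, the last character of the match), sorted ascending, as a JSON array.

Build:
Trie (insert patterns):
  0='ε' goto b→3 c→1
  1='c' goto c→2
  2='cc' goto b→4  ←P0
  3='b' goto a→9 c→8  ←P1
  4='ccb' goto a→5
  5='ccba' goto b→6
  6='ccbab' goto c→7
  7='ccbabc' goto ·  ←P2
  8='bc' goto ·  ←P3
  9='ba' goto b→10
  10='bab' goto c→11
  11='babc' goto ·  ←P4

Failure links (BFS by depth):
  n1('c'): parent n0 fail=0; on 'c' 0 → fail=0;  out ∅∪∅=∅
  n3('b'): parent n0 fail=0; on 'b' 0 → fail=0;  out {1}∪∅={1}
  n2('cc'): parent n1 fail=0; on 'c' 0 → fail=1;  out {0}∪∅={0}
  n8('bc'): parent n3 fail=0; on 'c' 0 → fail=1;  out {3}∪∅={3}
  n9('ba'): parent n3 fail=0; on 'a' 0 → fail=0;  out ∅∪∅=∅
  n4('ccb'): parent n2 fail=1; on 'b' 1→0 → fail=3;  out ∅∪{1}={1}
  n10('bab'): parent n9 fail=0; on 'b' 0 → fail=3;  out ∅∪{1}={1}
  n5('ccba'): parent n4 fail=3; on 'a' 3 → fail=9;  out ∅∪∅=∅
  n11('babc'): parent n10 fail=3; on 'c' 3 → fail=8;  out {4}∪{3}={3,4}
  n6('ccbab'): parent n5 fail=9; on 'b' 9 → fail=10;  out ∅∪{1}={1}
  n7('ccbabc'): parent n6 fail=10; on 'c' 10 → fail=11;  out {2}∪{3,4}={2,3,4}

Scan:
[0] read 'b'  n0⇒n3  → match P1@[0:0]
[1] read 'a'  n3⇒n9
[2] read 'b'  n9⇒n10  → match P1@[2:2]
[3] read 'b'  n10⇒n3 ·f  → match P1@[3:3]
[4] read 'c'  n3⇒n8  → match P3@[3:4]
[5] read 'c'  n8⇒n2 ·f  → match P0@[4:5]
[6] read 'b'  n2⇒n4  → match P1@[6:6]
[7] read 'a'  n4⇒n5
[8] read 'b'  n5⇒n6  → match P1@[8:8]
[9] read 'c'  n6⇒n7  → match P2@[4:9],P3@[8:9],P4@[6:9]
[10] read 'c'  n7⇒n2 ·f  → match P0@[9:10]
[11] read 'b'  n2⇒n4  → match P1@[11:11]
[12] read 'c'  n4⇒n8 ·f  → match P3@[11:12]
[13] read 'b'  n8⇒n3 ·f  → match P1@[13:13]
[14] read 'c'  n3⇒n8  → match P3@[13:14]
[15] read 'c'  n8⇒n2 ·f  → match P0@[14:15]
[16] read 'c'  n2⇒n2 ·f  → match P0@[15:16]
[17] read 'b'  n2⇒n4  → match P1@[17:17]
[18] read 'a'  n4⇒n5
[19] read 'b'  n5⇒n6  → match P1@[19:19]
[20] read 'a'  n6⇒n9 ·f
[21] read 'b'  n9⇒n10  → match P1@[21:21]
[22] read 'c'  n10⇒n11  → match P3@[21:22],P4@[19:22]
[23] read 'b'  n11⇒n3 ·f  → match P1@[23:23]
[24] read 'a'  n3⇒n9
[25] read 'b'  n9⇒n10  → match P1@[25:25]
[26] read 'c'  n10⇒n11  → match P3@[25:26],P4@[23:26]
[27] read 'a'  n11⇒n0 ·f
[28] read 'a'  n0⇒n0
[29] read 'b'  n0⇒n3  → match P1@[29:29]
[30] read 'c'  n3⇒n8  → match P3@[29:30]
[31] read 'c'  n8⇒n2 ·f  → match P0@[30:31]
[32] read 'c'  n2⇒n2 ·f  → match P0@[31:32]
[33] read 'c'  n2⇒n2 ·f  → match P0@[32:33]
[34] read 'c'  n2⇒n2 ·f  → match P0@[33:34]
[35] read 'b'  n2⇒n4  → match P1@[35:35]
[36] read 'a'  n4⇒n5
[37] read 'b'  n5⇒n6  → match P1@[37:37]
[38] read 'c'  n6⇒n7  → match P2@[33:38],P3@[37:38],P4@[35:38]
[39] read 'a'  n7⇒n0 ·f
[40] read 'b'  n0⇒n3  → match P1@[40:40]
[41] read 'c'  n3⇒n8  → match P3@[40:41]
[42] read 'c'  n8⇒n2 ·f  → match P0@[41:42]
[43] read 'a'  n2⇒n0 ·f
[44] read 'c'  n0⇒n1
[45] read 'c'  n1⇒n2  → match P0@[44:45]
[46] read 'c'  n2⇒n2 ·f  → match P0@[45:46]

Matches: [[0,1],[2,1],[3,1],[4,3],[5,0],[6,1],[8,1],[9,2],[9,3],[9,4],[10,0],[11,1],[12,3],[13,1],[14,3],[15,0],[16,0],[17,1],[19,1],[21,1],[22,3],[22,4],[23,1],[25,1],[26,3],[26,4],[29,1],[30,3],[31,0],[32,0],[33,0],[34,0],[35,1],[37,1],[38,2],[38,3],[38,4],[40,1],[41,3],[42,0],[45,0],[46,0]]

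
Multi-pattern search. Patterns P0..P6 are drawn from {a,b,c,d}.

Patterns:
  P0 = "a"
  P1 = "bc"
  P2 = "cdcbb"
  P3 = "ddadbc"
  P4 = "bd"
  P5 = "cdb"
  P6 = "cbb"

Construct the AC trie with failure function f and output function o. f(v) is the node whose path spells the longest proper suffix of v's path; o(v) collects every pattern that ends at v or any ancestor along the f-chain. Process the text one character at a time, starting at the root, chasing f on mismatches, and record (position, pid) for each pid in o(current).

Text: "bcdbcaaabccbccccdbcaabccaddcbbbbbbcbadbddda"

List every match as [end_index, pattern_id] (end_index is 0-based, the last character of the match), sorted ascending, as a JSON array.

Build:
Trie (insert patterns):
  n0 'ε': a→1 b→2 c→4 d→9
  n1 'a': ·  [P0 ends]
  n2 'b': c→3 d→15
  n3 'bc': ·  [P1 ends]
  n4 'c': b→17 d→5
  n5 'cd': b→16 c→6
  n6 'cdc': b→7
  n7 'cdcb': b→8
  n8 'cdcbb': ·  [P2 ends]
  n9 'd': d→10
  n10 'dd': a→11
  n11 'dda': d→12
  n12 'ddad': b→13
  n13 'ddadb': c→14
  n14 'ddadbc': ·  [P3 ends]
  n15 'bd': ·  [P4 ends]
  n16 'cdb': ·  [P5 ends]
  n17 'cb': b→18
  n18 'cbb': ·  [P6 ends]

Failure links (BFS by depth):
  n1('a'): parent n0 fail=0; on 'a' 0 → fail=0;  out {0}∪∅={0}
  n2('b'): parent n0 fail=0; on 'b' 0 → fail=0;  out ∅∪∅=∅
  n4('c'): parent n0 fail=0; on 'c' 0 → fail=0;  out ∅∪∅=∅
  n9('d'): parent n0 fail=0; on 'd' 0 → fail=0;  out ∅∪∅=∅
  n3('bc'): parent n2 fail=0; on 'c' 0 → fail=4;  out {1}∪∅={1}
  n5('cd'): parent n4 fail=0; on 'd' 0 → fail=9;  out ∅∪∅=∅
  n10('dd'): parent n9 fail=0; on 'd' 0 → fail=9;  out ∅∪∅=∅
  n15('bd'): parent n2 fail=0; on 'd' 0 → fail=9;  out {4}∪∅={4}
  n17('cb'): parent n4 fail=0; on 'b' 0 → fail=2;  out ∅∪∅=∅
  n6('cdc'): parent n5 fail=9; on 'c' 9→0 → fail=4;  out ∅∪∅=∅
  n11('dda'): parent n10 fail=9; on 'a' 9→0 → fail=1;  out ∅∪{0}={0}
  n16('cdb'): parent n5 fail=9; on 'b' 9→0 → fail=2;  out {5}∪∅={5}
  n18('cbb'): parent n17 fail=2; on 'b' 2→0 → fail=2;  out {6}∪∅={6}
  n7('cdcb'): parent n6 fail=4; on 'b' 4 → fail=17;  out ∅∪∅=∅
  n12('ddad'): parent n11 fail=1; on 'd' 1→0 → fail=9;  out ∅∪∅=∅
  n8('cdcbb'): parent n7 fail=17; on 'b' 17 → fail=18;  out {2}∪{6}={2,6}
  n13('ddadb'): parent n12 fail=9; on 'b' 9→0 → fail=2;  out ∅∪∅=∅
  n14('ddadbc'): parent n13 fail=2; on 'c' 2 → fail=3;  out {3}∪{1}={1,3}

Text stream:
[0] read 'b'  n0⇒n2
[1] read 'c'  n2⇒n3  → match P1@[0:1]
[2] read 'd'  n3⇒n5 ·f
[3] read 'b'  n5⇒n16  → match P5@[1:3]
[4] read 'c'  n16⇒n3 ·f  → match P1@[3:4]
[5] read 'a'  n3⇒n1 ·f  → match P0@[5:5]
[6] read 'a'  n1⇒n1 ·f  → match P0@[6:6]
[7] read 'a'  n1⇒n1 ·f  → match P0@[7:7]
[8] read 'b'  n1⇒n2 ·f
[9] read 'c'  n2⇒n3  → match P1@[8:9]
[10] read 'c'  n3⇒n4 ·f
[11] read 'b'  n4⇒n17
[12] read 'c'  n17⇒n3 ·f  → match P1@[11:12]
[13] read 'c'  n3⇒n4 ·f
[14] read 'c'  n4⇒n4 ·f
[15] read 'c'  n4⇒n4 ·f
[16] read 'd'  n4⇒n5
[17] read 'b'  n5⇒n16  → match P5@[15:17]
[18] read 'c'  n16⇒n3 ·f  → match P1@[17:18]
[19] read 'a'  n3⇒n1 ·f  → match P0@[19:19]
[20] read 'a'  n1⇒n1 ·f  → match P0@[20:20]
[21] read 'b'  n1⇒n2 ·f
[22] read 'c'  n2⇒n3  → match P1@[21:22]
[23] read 'c'  n3⇒n4 ·f
[24] read 'a'  n4⇒n1 ·f  → match P0@[24:24]
[25] read 'd'  n1⇒n9 ·f
[26] read 'd'  n9⇒n10
[27] read 'c'  n10⇒n4 ·f
[28] read 'b'  n4⇒n17
[29] read 'b'  n17⇒n18  → match P6@[27:29]
[30] read 'b'  n18⇒n2 ·f
[31] read 'b'  n2⇒n2 ·f
[32] read 'b'  n2⇒n2 ·f
[33] read 'b'  n2⇒n2 ·f
[34] read 'c'  n2⇒n3  → match P1@[33:34]
[35] read 'b'  n3⇒n17 ·f
[36] read 'a'  n17⇒n1 ·f  → match P0@[36:36]
[37] read 'd'  n1⇒n9 ·f
[38] read 'b'  n9⇒n2 ·f
[39] read 'd'  n2⇒n15  → match P4@[38:39]
[40] read 'd'  n15⇒n10 ·f
[41] read 'd'  n10⇒n10 ·f
[42] read 'a'  n10⇒n11  → match P0@[42:42]

Matches: [[1,1],[3,5],[4,1],[5,0],[6,0],[7,0],[9,1],[12,1],[17,5],[18,1],[19,0],[20,0],[22,1],[24,0],[29,6],[34,1],[36,0],[39,4],[42,0]]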